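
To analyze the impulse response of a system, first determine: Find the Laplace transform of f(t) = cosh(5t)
L{cosh(at)}=s/(s²-a²)
L{cosh(5t)}=s/(s²-25)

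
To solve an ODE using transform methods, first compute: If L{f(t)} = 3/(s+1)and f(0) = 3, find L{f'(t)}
L{f'(t)} = s·F(s) - f(0) = 3s/(s + 1) - 3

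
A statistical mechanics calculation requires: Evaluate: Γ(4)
Γ(n)=(n-1)! for positive integers
Γ(4)=3!=6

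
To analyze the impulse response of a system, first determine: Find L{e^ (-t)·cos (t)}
First shifting: L{e^(at)f(t)} = F(s-a)
L{cos(t)} = s/(s² + 1)
Shift: (s + 1)/((s + 1)² + 1)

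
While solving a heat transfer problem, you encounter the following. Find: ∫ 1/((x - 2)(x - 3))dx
Partial fractions: 1/((x-2)(x-3))=A/(x-2)+B/(x-3)
A=-1, B=1
∫ [-1· 1/(x-2)+1· 1/(x-3)] dx
=(1)[ln|x-3| - ln|x-2|]+C

Answer: ln|(x-3)/(x-2)|+C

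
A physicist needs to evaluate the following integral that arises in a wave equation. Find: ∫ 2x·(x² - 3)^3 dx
Let u = x² - 3, du = 2x dx
∫ u^3 du = u^4/4 + C

Answer: (x² - 3)^4/4 + C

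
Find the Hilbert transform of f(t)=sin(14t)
The Hilbert transform shifts each frequency component by -pi/2.
H{sin(wt)}=-cos(wt)
With w=14: H{sin(14t)}=-cos(14t)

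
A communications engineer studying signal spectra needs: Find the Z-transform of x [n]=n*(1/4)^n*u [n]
Using the property Z{n * a^n * u[n]} = az/(z-a)^2
With a = 1/4: X(z) = (1/4)z/(z - 1/4)^2, |z| > 1/4

Answer: (1/4)z/(z - 1/4)^2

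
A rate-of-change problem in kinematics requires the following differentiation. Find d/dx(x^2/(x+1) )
Quotient rule: (f/g)' = (f'g - fg')/g²
f = x^2, f' = 2x
g = x + 1, g' = 1

Answer: (2x·(x + 1) - x^2)/(x + 1)²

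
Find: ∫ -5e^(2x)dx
Since d/dx[e^(2x)]=2e^(2x), we get -5/2 e^(2x) + C

Answer: (-5/2)e^(2x) + C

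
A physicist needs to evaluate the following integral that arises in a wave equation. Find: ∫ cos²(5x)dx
Using identity cos²(u)=(1 + cos(2u))/2:
∫ (1 + cos(10x))/2 dx=x/2 + sin(10x)/20 + C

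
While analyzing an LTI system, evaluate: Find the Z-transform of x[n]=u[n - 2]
Using the time-shift property: Z{u[n-2]} = z^(-2)*z/(z-1)
= z^(-1)/(z-1)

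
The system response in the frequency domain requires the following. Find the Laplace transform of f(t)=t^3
L{t^n}=n!/s^(n + 1)
L{t^3}=3!/s^4=6/s^4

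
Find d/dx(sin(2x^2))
Chain rule: d/dx[sin(u)] = cos(u)·u' where u = 2x^2
u' = 4x

Answer: 4x·cos(2x^2)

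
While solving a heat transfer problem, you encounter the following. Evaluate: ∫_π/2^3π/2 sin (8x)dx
Antiderivative: -cos(8x)/8
Evaluate at bounds: [-cos(8·3π/2)/8] - [-cos(8·π/2)/8]
=(-(1) + (1))/8=0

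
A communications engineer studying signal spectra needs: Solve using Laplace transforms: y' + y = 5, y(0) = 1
Take L of both sides: sY(s) - 1 + Y(s) = 5/s
Y(s)(s + 1) = 5/s + 1
Y(s) = 5/(s(s + 1)) + 1/(s + 1)
Partial fractions: 5/(s(s + 1)) = 5/s - 5/(s + 1)
So Y(s) = 5/s - 4/(s + 1)
Inverse transform (L^(-1){1/s} = 1, L^(-1){1/(s + 1)} = e^(-t)):

Answer: y(t) = 5 - 4·e^(-t)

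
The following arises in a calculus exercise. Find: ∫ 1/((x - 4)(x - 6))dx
Partial fractions: 1/((x-4)(x-6))=A/(x-4)+B/(x-6)
A=-1/2, B=1/2
∫ [-1/2· 1/(x-4)+1/2· 1/(x-6)] dx
=(1/2)[ln|x-6| - ln|x-4|]+C

Answer: (1/2)·ln|(x-6)/(x-4)|+C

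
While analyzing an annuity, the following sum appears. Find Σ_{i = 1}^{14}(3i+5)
= 3·Σ i + 5·14 = 3·105 + 70 = 385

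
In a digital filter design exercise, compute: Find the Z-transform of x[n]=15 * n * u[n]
Z{n * u[n]}=z/(z-1)^2
By linearity: Z{15 * n * u[n]}=15z/(z-1)^2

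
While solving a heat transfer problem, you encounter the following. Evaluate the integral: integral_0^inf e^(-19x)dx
integral_0^inf e^(-19x) dx=[-1/19 * e^(-19x)]_0^inf
=0 - (-1/19)=1/19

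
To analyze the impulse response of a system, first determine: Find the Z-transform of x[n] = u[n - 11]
Using the time-shift property: Z{u[n-11]} = z^(-11) * z/(z-1)
= z^(-10)/(z-1)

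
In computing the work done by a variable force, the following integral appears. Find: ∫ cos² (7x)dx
Using identity cos²(u) = (1+cos(2u))/2:
∫ (1+cos(14x))/2 dx = x/2+sin(14x)/28+C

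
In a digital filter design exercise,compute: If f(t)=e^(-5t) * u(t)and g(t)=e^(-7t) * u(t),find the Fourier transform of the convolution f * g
By the convolution theorem: F{f*g}=F(omega)*G(omega)
F(omega)=1/(5 + j*omega), G(omega)=1/(7 + j*omega)
F{f*g}=1/((5 + j*omega)(7 + j*omega))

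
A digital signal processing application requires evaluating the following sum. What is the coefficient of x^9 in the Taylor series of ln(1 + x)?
ln(1+x) = Σ (-1)^(n+1) x^n/n
Coefficient of x^9 = (-1)^10/9 = 1/9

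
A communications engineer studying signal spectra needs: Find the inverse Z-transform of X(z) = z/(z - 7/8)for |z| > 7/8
Standard pair: z/(z-a) <-> a^n*u[n] for causal signals
With a=7/8: x[n]=(7/8)^n*u[n]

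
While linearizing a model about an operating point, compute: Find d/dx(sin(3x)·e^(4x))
Product rule: (fg)'=f'g + fg'
f=sin(3x), f'=3·cos(3x)
g=e^(4x), g'=4·e^(4x)

Answer: 3·cos(3x)·e^(4x) + 4·sin(3x)·e^(4x)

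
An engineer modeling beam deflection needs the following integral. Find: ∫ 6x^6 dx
Using power rule: ∫ 6x^6 dx=6/7 x^7 + C=(6/7)x^7 + C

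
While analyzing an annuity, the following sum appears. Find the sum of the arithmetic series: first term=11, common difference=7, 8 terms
Last term: a_n = 11 + (8 - 1)·7 = 60
Sum = n(a_1 + a_n)/2 = 8(11 + 60)/2 = 284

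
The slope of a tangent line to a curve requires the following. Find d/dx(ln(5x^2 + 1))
Chain rule: d/dx[ln(u)] = u'/u where u = 5x^2+1
u' = 10x

Answer: (10x)/(5x^2+1)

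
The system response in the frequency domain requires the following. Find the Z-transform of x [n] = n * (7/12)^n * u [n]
Using the property Z{n * a^n * u[n]}=az/(z-a)^2
With a=7/12: X(z)=(7/12)z/(z - 7/12)^2, |z| > 7/12

Answer: (7/12)z/(z - 7/12)^2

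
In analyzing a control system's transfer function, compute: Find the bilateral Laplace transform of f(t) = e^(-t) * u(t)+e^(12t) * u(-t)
For e^(-t)*u(t): L = 1/(s + 1), Re(s) > -1
For e^(12t)*u(-t): L = -1/(s-12), Re(s) < 12
Combined: F(s) = 1/(s + 1) - 1/(s-12), -1 < Re(s) < 12

Answer: 1/(s + 1) - 1/(s-12), ROC: -1 < Re(s) < 12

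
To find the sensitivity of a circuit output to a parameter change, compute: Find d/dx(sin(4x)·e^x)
Product rule: (fg)' = f'g + fg'
f = sin(4x), f' = 4·cos(4x)
g = e^x, g' = e^x

Answer: 4·cos(4x)·e^x + sin(4x)·e^x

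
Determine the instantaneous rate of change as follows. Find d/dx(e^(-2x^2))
Chain rule: d/dx[e^u]=e^u · u' where u=-2x^2
u'=-4x

Answer: -4x·e^(-2x^2)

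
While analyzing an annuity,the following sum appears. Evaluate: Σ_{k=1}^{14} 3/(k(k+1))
Partial fractions: 3/(k(k + 1))=3/k - 3/(k + 1)
Telescoping sum: 3(1 - 1/15)=3·14/15

Answer: 14/5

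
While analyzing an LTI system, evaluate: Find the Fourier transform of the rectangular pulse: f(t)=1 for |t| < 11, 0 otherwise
F(omega)=integral from -11 to 11 of e^(-j*omega*t) dt
=2*sin(11*omega)/omega=22*sinc(11*omega/pi)

Answer: 2*sin(11*omega)/omega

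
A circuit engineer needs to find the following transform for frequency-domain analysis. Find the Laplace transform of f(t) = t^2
L{t^n} = n!/s^(n + 1)
L{t^2} = 2!/s^3 = 2/s^3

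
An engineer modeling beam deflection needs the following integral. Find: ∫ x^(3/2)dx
Power rule: ∫ x^(3/2) dx=x^(5/2)/(5/2) + C

Answer: (2/5)·x^(5/2) + C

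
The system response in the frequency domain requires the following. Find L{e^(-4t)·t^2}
First shifting: L{e^(at)f(t)}=F(s-a)
L{t^2}=2/s^3
Shift s → s + 4: 2/(s + 4)^3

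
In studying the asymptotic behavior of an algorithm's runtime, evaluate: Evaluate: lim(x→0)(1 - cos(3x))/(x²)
Using 1-cos(u) ≈ u²/2 for small u:
(1-cos(3x)) ≈ (3x)²/2=9x²/2
So limit=9/(2·1)=9/2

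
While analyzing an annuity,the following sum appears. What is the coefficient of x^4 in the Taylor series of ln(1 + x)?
ln(1+x) = Σ (-1)^(n+1) x^n/n
Coefficient of x^4 = (-1)^5/4 = -1/4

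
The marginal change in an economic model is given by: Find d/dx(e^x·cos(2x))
Product rule: (fg)' = f'g+fg'
f = e^x, f' = e^x
g = cos(2x), g' = -2·sin(2x)

Answer: e^x·cos(2x)-2·e^x·sin(2x)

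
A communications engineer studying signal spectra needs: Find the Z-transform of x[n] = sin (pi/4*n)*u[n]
Z{sin(w0*n)*u[n]} = z*sin(w0)/(z^2 - 2z*cos(w0) + 1)
With w0 = pi/4: X(z) = z*sin(pi/4)/(z^2 - 2z*cos(pi/4) + 1)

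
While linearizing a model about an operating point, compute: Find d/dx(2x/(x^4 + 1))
Quotient rule: (f/g)' = (f'g - fg')/g²
f = 2x, f' = 2
g = x^4+1, g' = 4x^3

Answer: (2·(x^4+1)-8x^4)/(x^4+1)²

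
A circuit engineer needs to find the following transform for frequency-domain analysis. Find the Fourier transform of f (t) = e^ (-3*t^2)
The Fourier transform of a Gaussian e^(-a*t^2) is sqrt(pi/a)*e^(-omega^2/(4a)).
With a = 3: F(omega) = sqrt(pi/3)*e^(-omega^2/12)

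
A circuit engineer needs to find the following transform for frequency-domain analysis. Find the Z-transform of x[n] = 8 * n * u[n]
Z{n*u[n]} = z/(z-1)^2
By linearity: Z{8*n*u[n]} = 8z/(z-1)^2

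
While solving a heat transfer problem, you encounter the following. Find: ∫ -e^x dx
Since d/dx[e^x]=+ e^x, we get -1e^x + C

Answer: -e^x + C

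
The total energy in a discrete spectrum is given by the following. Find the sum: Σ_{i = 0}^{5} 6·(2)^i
Geometric series: S = a(1 - r^n)/(1 - r)
a = 6, r = 2, n = 6
S = 6(1-64)/-1 = 378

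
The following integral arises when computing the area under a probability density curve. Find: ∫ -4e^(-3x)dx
Since d/dx[e^(-3x)] = -3e^(-3x), we get 4/3 e^(-3x)+C

Answer: (4/3)e^(-3x)+C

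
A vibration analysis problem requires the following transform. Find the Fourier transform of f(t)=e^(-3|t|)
Using the standard pair: F{e^(-a|t|)}=2a/(a^2+omega^2)
With a=3: F(omega)=6/(9+omega^2)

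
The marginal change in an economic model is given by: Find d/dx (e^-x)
Chain rule: d/dx[e^u]=e^u · u' where u=-x
u'=-1

Answer: -1·e^-x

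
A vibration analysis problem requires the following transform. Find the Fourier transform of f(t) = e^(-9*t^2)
The Fourier transform of a Gaussian e^(-a*t^2) is sqrt(pi/a)*e^(-omega^2/(4a)).
With a=9: F(omega)=sqrt(pi)/3*e^(-omega^2/36)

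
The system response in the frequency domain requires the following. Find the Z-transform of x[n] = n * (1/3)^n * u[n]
Using the property Z{n * a^n * u[n]}=az/(z-a)^2
With a=1/3: X(z)=(1/3)z/(z - 1/3)^2, |z| > 1/3

Answer: (1/3)z/(z - 1/3)^2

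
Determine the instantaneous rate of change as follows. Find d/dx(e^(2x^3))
Chain rule: d/dx[e^u] = e^u · u' where u = 2x^3
u' = 6x^2

Answer: 6x^2·e^(2x^3)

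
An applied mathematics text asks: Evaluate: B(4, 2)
B(x,y) = Γ(x)Γ(y)/Γ(x + y) = (x-1)!(y-1)!/(x + y-1)!
B(4,2) = 3!·1!/5! = 1/20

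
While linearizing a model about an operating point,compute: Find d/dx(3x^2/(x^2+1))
Quotient rule: (f/g)'=(f'g - fg')/g²
f=3x^2, f'=6x
g=x^2 + 1, g'=2x

Answer: (6x·(x^2 + 1) - 6x^3)/(x^2 + 1)²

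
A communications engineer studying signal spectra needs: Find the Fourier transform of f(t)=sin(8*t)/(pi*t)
sin(W*t)/(pi*t)=(W/pi)*sinc(W*t/pi) is the impulse response of the ideal low-pass filter with cutoff W (here W=8).
Its Fourier transform is a rectangular function:
F(omega)=1 for |omega| < 8, 0 otherwise

Answer: rect(omega/16) [i.e., 1 for |omega| < 8, 0 otherwise]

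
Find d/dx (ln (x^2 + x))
Chain rule: d/dx[ln(u)]=u'/u where u=x^2+x
u'=2x+1

Answer: (2x+1)/(x^2+x)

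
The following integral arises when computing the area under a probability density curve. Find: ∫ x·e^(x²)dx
Let u = x², du = 2x dx
∫ (1/2)e^u du = e^u/2+C

Answer: e^(x²)/2+C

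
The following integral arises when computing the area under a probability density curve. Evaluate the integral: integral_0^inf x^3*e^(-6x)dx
This is a Gamma integral. Substitute u=6x (du=6 dx):
integral_0^inf x^3*e^(-6x) dx=(1/6^4) integral_0^inf u^3*e^(-u) du
=Gamma(4)/6^4=3!/6^4=6/1296

Answer: 1/216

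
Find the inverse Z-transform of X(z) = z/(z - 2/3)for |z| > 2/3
Standard pair: z/(z-a) <-> a^n*u[n] for causal signals
With a = 2/3: x[n] = (2/3)^n*u[n]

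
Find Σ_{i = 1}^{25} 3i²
= 3·n(n + 1)(2n + 1)/6 = 3·25·26·51/6 = 16575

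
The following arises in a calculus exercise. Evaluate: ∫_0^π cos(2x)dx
Antiderivative: sin(2x)/2
Evaluate at bounds: [sin(2·π)/2] - [sin(2·0)/2]
=((0) - (0))/2=0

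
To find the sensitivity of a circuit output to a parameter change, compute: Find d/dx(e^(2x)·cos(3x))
Product rule: (fg)'=f'g + fg'
f=e^(2x), f'=2·e^(2x)
g=cos(3x), g'=-3·sin(3x)

Answer: 2·e^(2x)·cos(3x) - 3·e^(2x)·sin(3x)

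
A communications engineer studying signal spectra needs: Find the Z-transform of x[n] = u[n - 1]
Using the time-shift property: Z{u[n-1]}=z^(-1) * z/(z-1)
=z^(0)/(z-1)

Answer: 1/(z-1)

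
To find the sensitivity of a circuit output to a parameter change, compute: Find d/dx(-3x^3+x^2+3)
Power rule: d/dx(ax^n) = n·a·x^(n-1)
Term by term: -9·x^2 + 2·x

Answer: -9x^2 + 2x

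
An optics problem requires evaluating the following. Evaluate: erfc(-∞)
erfc(x) = 1 - erf(x); erfc(-∞) = 1 - erf(-∞) = 1 - (-1) = 2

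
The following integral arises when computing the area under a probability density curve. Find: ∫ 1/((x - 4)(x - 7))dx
Partial fractions: 1/((x-4)(x-7)) = A/(x-4) + B/(x-7)
A = -1/3, B = 1/3
∫ [-1/3· 1/(x-4) + 1/3· 1/(x-7)] dx
= (1/3)[ln|x-7| - ln|x-4|] + C

Answer: (1/3)·ln|(x-7)/(x-4)| + C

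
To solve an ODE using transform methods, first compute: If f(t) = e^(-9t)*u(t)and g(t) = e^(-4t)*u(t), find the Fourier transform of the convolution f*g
By the convolution theorem: F{f*g}=F(omega)*G(omega)
F(omega)=1/(9+j*omega), G(omega)=1/(4+j*omega)
F{f*g}=1/((9+j*omega)(4+j*omega))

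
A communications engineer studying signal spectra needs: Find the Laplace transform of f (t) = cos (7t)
L{cos(wt)} = s/(s² + w²)
L{cos(7t)} = s/(s² + 49)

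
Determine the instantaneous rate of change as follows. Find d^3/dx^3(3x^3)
Apply power rule 3 times:
d^1: 9x^2
d^2: 18x
d^3: 18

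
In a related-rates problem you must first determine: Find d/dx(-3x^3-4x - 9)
Power rule: d/dx(ax^n)=n·a·x^(n-1)
Term by term: -9·x^2 - 4

Answer: -9x^2 - 4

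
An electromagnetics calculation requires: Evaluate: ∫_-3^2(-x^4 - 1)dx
Step 1: Find antiderivative F(x)=(-1/5)x^5 - x
Step 2: F(2) - F(-3)=-42/5 - (258/5)=-60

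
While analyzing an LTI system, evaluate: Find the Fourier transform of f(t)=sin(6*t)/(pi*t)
sin(W * t)/(pi * t)=(W/pi) * sinc(W * t/pi) is the impulse response of the ideal low-pass filter with cutoff W (here W=6).
Its Fourier transform is a rectangular function:
F(omega)=1 for |omega| < 6, 0 otherwise

Answer: rect(omega/12) [i.e., 1 for |omega| < 6, 0 otherwise]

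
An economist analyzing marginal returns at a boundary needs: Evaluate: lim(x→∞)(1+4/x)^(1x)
Rewrite as [(1 + 4/x)^x]^1.
lim(1 + 4/x)^x = e^4, so limit = (e^4)^1 = e^4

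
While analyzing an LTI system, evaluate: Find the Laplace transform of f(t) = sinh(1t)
L{sinh(at)}=a/(s²-a²)
L{sinh(1t)}=1/(s²-1)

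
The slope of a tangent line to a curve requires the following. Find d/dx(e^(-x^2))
Chain rule: d/dx[e^u]=e^u · u' where u=-x^2
u'=-2x

Answer: -2x·e^(-x^2)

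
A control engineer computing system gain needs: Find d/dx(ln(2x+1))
Chain rule: d/dx[ln(u)]=u'/u where u=2x+1
u'=2

Answer: (2)/(2x+1)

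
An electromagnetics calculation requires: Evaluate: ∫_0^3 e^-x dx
Antiderivative: -e^-x
Evaluate: -(e^-3-1)

Answer: (e^-3-1)/(-1)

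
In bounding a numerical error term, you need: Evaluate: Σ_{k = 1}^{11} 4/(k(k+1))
Partial fractions: 4/(k(k + 1))=4/k - 4/(k + 1)
Telescoping sum: 4(1 - 1/12)=4·11/12

Answer: 11/3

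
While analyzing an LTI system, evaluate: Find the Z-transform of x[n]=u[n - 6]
Using the time-shift property: Z{u[n-6]}=z^(-6)*z/(z-1)
=z^(-5)/(z-1)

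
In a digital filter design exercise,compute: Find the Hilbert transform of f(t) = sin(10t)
The Hilbert transform shifts each frequency component by -pi/2.
H{sin(wt)}=-cos(wt)
With w=10: H{sin(10t)}=-cos(10t)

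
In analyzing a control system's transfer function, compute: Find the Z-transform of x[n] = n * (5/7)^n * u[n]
Using the property Z{n * a^n * u[n]}=az/(z-a)^2
With a=5/7: X(z)=(5/7)z/(z - 5/7)^2, |z| > 5/7

Answer: (5/7)z/(z - 5/7)^2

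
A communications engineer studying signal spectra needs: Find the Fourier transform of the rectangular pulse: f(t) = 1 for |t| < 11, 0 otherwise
F(omega) = integral from -11 to 11 of e^(-j*omega*t) dt
= 2*sin(11*omega)/omega = 22*sinc(11*omega/pi)

Answer: 2*sin(11*omega)/omega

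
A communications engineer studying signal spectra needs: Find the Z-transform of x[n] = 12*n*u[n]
Z{n * u[n]}=z/(z-1)^2
By linearity: Z{12 * n * u[n]}=12z/(z-1)^2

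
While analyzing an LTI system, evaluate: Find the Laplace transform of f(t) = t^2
L{t^n}=n!/s^(n + 1)
L{t^2}=2!/s^3=2/s^3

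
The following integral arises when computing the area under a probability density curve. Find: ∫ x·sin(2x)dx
By parts: u = x, dv = sin(2x) dx
du = dx, v = -cos(2x)/2
= -x·cos(2x)/2+sin(2x)/2²+C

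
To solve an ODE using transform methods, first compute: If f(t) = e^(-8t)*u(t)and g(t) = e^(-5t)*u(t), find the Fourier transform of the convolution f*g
By the convolution theorem: F{f*g}=F(omega)*G(omega)
F(omega)=1/(8 + j*omega), G(omega)=1/(5 + j*omega)
F{f*g}=1/((8 + j*omega)(5 + j*omega))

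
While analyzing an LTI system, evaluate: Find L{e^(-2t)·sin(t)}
First shifting: L{e^(at)f(t)}=F(s-a)
L{sin(t)}=1/(s² + 1)
Shift: 1/((s + 2)² + 1)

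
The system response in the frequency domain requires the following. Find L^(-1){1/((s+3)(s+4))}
Partial fractions: 1/((s+3)(s+4)) = A/(s+3)+B/(s+4)
Cover-up: A = 1/(s+4)|_{s = -3} = 1; B = 1/(s+3)|_{s = -4} = -1
L^(-1) = e^(-3t) - e^(-4t)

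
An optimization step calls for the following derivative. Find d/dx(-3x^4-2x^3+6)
Power rule: d/dx(ax^n)=n·a·x^(n-1)
Term by term: -12·x^3 - 6·x^2

Answer: -12x^3 - 6x^2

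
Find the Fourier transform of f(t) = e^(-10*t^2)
The Fourier transform of a Gaussian e^(-a*t^2) is sqrt(pi/a)*e^(-omega^2/(4a)).
With a=10: F(omega)=sqrt(pi/10)*e^(-omega^2/40)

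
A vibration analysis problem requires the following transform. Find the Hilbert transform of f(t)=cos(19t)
The Hilbert transform shifts each frequency component by -pi/2.
H{cos(wt)}=sin(wt)
With w=19: H{cos(19t)}=sin(19t)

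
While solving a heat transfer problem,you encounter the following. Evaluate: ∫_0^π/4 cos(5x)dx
Antiderivative: sin(5x)/5
Evaluate at bounds: [sin(5·π/4)/5] - [sin(5·0)/5]
=((-√2/2) - (0))/5=-√2/10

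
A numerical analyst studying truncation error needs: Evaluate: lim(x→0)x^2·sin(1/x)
Squeeze theorem: -|x^2| ≤ x^2·sin(1/x) ≤ |x^2|
Since x^2 → 0 as x → 0, by squeeze theorem the limit is 0

Answer: 0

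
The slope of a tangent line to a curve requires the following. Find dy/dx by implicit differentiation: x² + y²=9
Differentiate both sides: 2x + 2y·(dy/dx)=0
Solve: dy/dx=-2x/(2y)=-x/y

Answer: dy/dx=-x/y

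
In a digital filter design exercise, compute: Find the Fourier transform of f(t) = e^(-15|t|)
Using the standard pair: F{e^(-a|t|)} = 2a/(a^2+omega^2)
With a = 15: F(omega) = 30/(225+omega^2)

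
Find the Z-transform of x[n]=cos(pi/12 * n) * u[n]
Z{cos(w0 * n) * u[n]}=z(z - cos(w0))/(z^2 - 2z * cos(w0) + 1)
With w0=pi/12: X(z)=z(z - cos(pi/12))/(z^2 - 2z * cos(pi/12) + 1)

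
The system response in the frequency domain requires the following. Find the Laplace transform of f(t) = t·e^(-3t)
L{t·e^(at)}=1/(s-a)²
L{t·e^(-3t)}=1/(s+3)²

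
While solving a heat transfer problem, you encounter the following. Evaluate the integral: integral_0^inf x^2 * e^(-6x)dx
This is a Gamma integral. Substitute u=6x (du=6 dx):
integral_0^inf x^2*e^(-6x) dx=(1/6^3) integral_0^inf u^2*e^(-u) du
=Gamma(3)/6^3=2!/6^3=2/216

Answer: 1/108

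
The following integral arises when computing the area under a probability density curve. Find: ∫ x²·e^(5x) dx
Integration by parts twice:
First: u=x², dv=e^(5x) dx => x²e^(5x)/5 - (2/5)∫ xe^(5x) dx
Second (∫ xe^(5x) dx): xe^(5x)/5 - e^(5x)/25
Combining: e^(5x)(x²/5 - 2x/25 + 2/125) + C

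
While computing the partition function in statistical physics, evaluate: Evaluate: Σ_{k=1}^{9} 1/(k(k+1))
Partial fractions: 1/(k(k + 1))=1/k - 1/(k + 1)
Telescoping sum: 1(1 - 1/10)=1·9/10

Answer: 9/10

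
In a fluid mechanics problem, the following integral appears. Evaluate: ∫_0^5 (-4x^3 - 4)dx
Step 1: Find antiderivative F(x) = -x^4 - 4x
Step 2: F(5) - F(0) = -645 - (0) = -645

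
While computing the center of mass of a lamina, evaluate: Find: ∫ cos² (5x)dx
Using identity cos²(u)=(1 + cos(2u))/2:
∫ (1 + cos(10x))/2 dx=x/2 + sin(10x)/20 + C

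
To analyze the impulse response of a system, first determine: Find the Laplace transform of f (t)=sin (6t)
L{sin(wt)}=w/(s² + w²)
L{sin(6t)}=6/(s² + 36)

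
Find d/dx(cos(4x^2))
Chain rule: d/dx[cos(u)]=-sin(u)·u' where u=4x^2
u'=8x

Answer: -8x·sin(4x^2)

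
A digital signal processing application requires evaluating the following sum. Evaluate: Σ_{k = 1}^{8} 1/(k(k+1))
Partial fractions: 1/(k(k + 1))=1/k - 1/(k + 1)
Telescoping sum: 1(1 - 1/9)=1·8/9

Answer: 8/9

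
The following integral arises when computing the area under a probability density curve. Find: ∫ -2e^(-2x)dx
Since d/dx[e^(-2x)] = -2e^(-2x), we get 1 e^(-2x) + C

Answer: e^(-2x) + C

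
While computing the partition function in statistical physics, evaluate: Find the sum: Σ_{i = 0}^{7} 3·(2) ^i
Geometric series: S = a(1 - r^n)/(1 - r)
a = 3, r = 2, n = 8
S = 3(1 - 256)/-1 = 765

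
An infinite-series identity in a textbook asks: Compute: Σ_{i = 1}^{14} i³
Using formula: Σ i^3=[n(n+1)/2]²=[14·15/2]²=11025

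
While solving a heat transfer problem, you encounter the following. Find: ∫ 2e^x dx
Since d/dx[e^x]=+ e^x, we get 2e^x + C

Answer: 2e^x + C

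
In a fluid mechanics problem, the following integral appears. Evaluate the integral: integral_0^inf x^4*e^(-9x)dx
This is a Gamma integral. Substitute u=9x (du=9 dx):
integral_0^inf x^4*e^(-9x) dx=(1/9^5) integral_0^inf u^4*e^(-u) du
=Gamma(5)/9^5=4!/9^5=24/59049

Answer: 8/19683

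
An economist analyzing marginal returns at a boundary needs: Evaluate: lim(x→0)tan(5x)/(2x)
tan(u) ≈ u for small u:
tan(5x)/(2x) ≈ 5x/(2x) = 5/2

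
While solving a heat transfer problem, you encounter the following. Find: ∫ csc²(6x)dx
Since d/dx[-cot(6x)] = 6csc²(6x), integral = -cot(6x)/6+C

Answer: (-1/6)cot(6x)+C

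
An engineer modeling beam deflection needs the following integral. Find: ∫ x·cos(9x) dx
By parts: u=x, dv=cos(9x) dx
du=dx, v=sin(9x)/9
=x·sin(9x)/9+cos(9x)/9²+C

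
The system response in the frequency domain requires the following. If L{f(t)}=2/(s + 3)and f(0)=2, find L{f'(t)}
L{f'(t)}=s·F(s) - f(0)=2s/(s + 3) - 2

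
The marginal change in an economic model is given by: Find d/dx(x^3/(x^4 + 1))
Quotient rule: (f/g)'=(f'g - fg')/g²
f=x^3, f'=3x^2
g=x^4+1, g'=4x^3

Answer: (3x^2·(x^4+1)-4x^6)/(x^4+1)²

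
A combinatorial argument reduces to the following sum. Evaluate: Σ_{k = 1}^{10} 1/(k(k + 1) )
Partial fractions: 1/(k(k + 1))=1/k - 1/(k + 1)
Telescoping sum: 1(1 - 1/11)=1·10/11

Answer: 10/11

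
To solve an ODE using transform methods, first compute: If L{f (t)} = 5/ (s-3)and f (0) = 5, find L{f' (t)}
L{f'(t)}=s·F(s) - f(0)=5s/(s-3)-5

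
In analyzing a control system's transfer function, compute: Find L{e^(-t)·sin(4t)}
First shifting: L{e^(at)f(t)}=F(s-a)
L{sin(4t)}=4/(s² + 16)
Shift: 4/((s + 1)² + 16)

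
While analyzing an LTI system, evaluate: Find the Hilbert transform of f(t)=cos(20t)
The Hilbert transform shifts each frequency component by -pi/2.
H{cos(wt)}=sin(wt)
With w=20: H{cos(20t)}=sin(20t)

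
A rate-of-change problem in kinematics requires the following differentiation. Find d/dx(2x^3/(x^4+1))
Quotient rule: (f/g)' = (f'g - fg')/g²
f = 2x^3, f' = 6x^2
g = x^4+1, g' = 4x^3

Answer: (6x^2·(x^4+1)-8x^6)/(x^4+1)²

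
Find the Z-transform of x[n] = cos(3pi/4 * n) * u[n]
Z{cos(w0 * n) * u[n]} = z(z - cos(w0))/(z^2 - 2z * cos(w0) + 1)
With w0 = 3pi/4: X(z) = z(z - cos(3pi/4))/(z^2 - 2z * cos(3pi/4) + 1)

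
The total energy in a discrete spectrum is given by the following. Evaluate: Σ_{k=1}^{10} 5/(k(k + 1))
Partial fractions: 5/(k(k + 1)) = 5/k - 5/(k + 1)
Telescoping sum: 5(1 - 1/11) = 5·10/11

Answer: 50/11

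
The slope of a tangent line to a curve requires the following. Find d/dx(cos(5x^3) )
Chain rule: d/dx[cos(u)]=-sin(u)·u' where u=5x^3
u'=15x^2

Answer: -15x^2·sin(5x^3)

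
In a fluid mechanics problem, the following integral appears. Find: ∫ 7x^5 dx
Using power rule: ∫ 7x^5 dx = 7/6 x^6 + C = (7/6)x^6 + C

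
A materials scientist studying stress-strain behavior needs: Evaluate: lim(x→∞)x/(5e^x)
Apply L'Hôpital 1 times (∞/∞ each time):
Eventually get 1!/(5e^x) → 0

Answer: 0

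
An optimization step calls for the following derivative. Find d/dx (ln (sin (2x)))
Chain rule: d/dx[ln(u)]=u'/u where u=sin(2x)
u'=2cos(2x)

Answer: (2cos(2x))/(sin(2x))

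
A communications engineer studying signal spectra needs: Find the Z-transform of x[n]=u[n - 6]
Using the time-shift property: Z{u[n-6]} = z^(-6)*z/(z-1)
= z^(-5)/(z-1)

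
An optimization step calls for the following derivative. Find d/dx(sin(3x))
Chain rule: d/dx[sin(u)]=cos(u)·u' where u=3x
u'=3

Answer: 3·cos(3x)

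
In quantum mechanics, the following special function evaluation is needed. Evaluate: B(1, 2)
B(x,y)=Γ(x)Γ(y)/Γ(x + y)=(x-1)!(y-1)!/(x + y-1)!
B(1,2)=0!·1!/2!=1/2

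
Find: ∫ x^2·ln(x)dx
By parts: u = ln(x), dv = x^2 dx
du = 1/x dx, v = x^3/3
= x^3·ln(x)/3 - ∫ x^2/3 dx
= x^3·ln(x)/3 - x^3/9+C

Answer: x^3(ln(x)/3-1/9)+C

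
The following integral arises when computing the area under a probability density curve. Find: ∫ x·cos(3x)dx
By parts: u=x, dv=cos(3x) dx
du=dx, v=sin(3x)/3
=x·sin(3x)/3+cos(3x)/3²+C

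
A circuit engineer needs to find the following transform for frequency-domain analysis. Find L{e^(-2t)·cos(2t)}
First shifting: L{e^(at)f(t)}=F(s-a)
L{cos(2t)}=s/(s²+4)
Shift: (s+2)/((s+2)²+4)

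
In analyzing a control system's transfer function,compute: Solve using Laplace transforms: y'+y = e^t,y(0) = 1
Take L: sY - 1+Y=1/(s-1)
Y(s+1)=1/(s-1)+1
Y=1/((s-1)(s+1))+1/(s+1)
Partial fractions: 1/((s-1)(s+1))=(1/2)/(s-1) - (1/2)/(s+1)
So Y=(1/2)/(s-1)+(1/2)/(s+1)
Inverse Laplace transform (L^(-1){1/(s-1)}=e^t, L^(-1){1/(s+1)}=e^(-t)):

Answer: y(t)=(1/2)·e^t+(1/2)·e^(-t)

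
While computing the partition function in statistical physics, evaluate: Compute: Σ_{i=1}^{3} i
Using formula: Σ i^1 = n(n + 1)/2 = 3·4/2 = 6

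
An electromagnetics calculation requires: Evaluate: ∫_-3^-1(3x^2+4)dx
Step 1: Find antiderivative F(x)=x^3 + 4x
Step 2: F(-1) - F(-3)=-5 - (-39)=34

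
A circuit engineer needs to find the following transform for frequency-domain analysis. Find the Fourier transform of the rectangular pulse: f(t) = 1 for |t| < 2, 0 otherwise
F(omega) = integral from -2 to 2 of e^(-j*omega*t) dt
= 2*sin(2*omega)/omega = 4*sinc(2*omega/pi)

Answer: 2*sin(2*omega)/omega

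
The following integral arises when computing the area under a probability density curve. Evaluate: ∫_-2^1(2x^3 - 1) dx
Step 1: Find antiderivative F(x) = (1/2)x^4 - x
Step 2: F(1) - F(-2) = -1/2 - (10) = -21/2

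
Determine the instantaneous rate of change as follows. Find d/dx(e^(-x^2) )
Chain rule: d/dx[e^u] = e^u · u' where u = -x^2
u' = -2x

Answer: -2x·e^(-x^2)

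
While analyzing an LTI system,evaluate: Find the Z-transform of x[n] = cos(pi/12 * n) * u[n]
Z{cos(w0 * n) * u[n]}=z(z - cos(w0))/(z^2 - 2z * cos(w0) + 1)
With w0=pi/12: X(z)=z(z - cos(pi/12))/(z^2 - 2z * cos(pi/12) + 1)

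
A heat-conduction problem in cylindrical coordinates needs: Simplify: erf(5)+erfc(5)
By definition erfc(x) = 1 - erf(x)
erf(5) + erfc(5) = erf(5) + 1 - erf(5) = 1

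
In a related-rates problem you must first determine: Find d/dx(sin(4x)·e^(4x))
Product rule: (fg)' = f'g+fg'
f = sin(4x), f' = 4·cos(4x)
g = e^(4x), g' = 4·e^(4x)

Answer: 4·cos(4x)·e^(4x)+4·sin(4x)·e^(4x)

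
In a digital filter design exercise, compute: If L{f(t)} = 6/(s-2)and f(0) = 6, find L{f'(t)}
L{f'(t)}=s·F(s) - f(0)=6s/(s-2)-6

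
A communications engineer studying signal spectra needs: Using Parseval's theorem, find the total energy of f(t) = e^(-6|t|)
Parseval's theorem: E = integral |f(t)|^2 dt = (1/2pi) integral |F(omega)|^2 domega
E = integral_{-inf}^{inf} e^(-12|t|) dt = 2*integral_0^inf e^(-12t) dt = 2/(2*6) = 1/6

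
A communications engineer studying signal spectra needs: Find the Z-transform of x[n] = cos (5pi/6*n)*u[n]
Z{cos(w0*n)*u[n]} = z(z - cos(w0))/(z^2-2z*cos(w0)+1)
With w0 = 5pi/6: X(z) = z(z - cos(5pi/6))/(z^2-2z*cos(5pi/6)+1)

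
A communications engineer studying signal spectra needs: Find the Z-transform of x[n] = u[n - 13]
Using the time-shift property: Z{u[n-13]}=z^(-13) * z/(z-1)
=z^(-12)/(z-1)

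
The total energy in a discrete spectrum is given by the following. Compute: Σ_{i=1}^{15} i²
Using formula: Σ i^2 = n(n + 1)(2n + 1)/6 = 15·16·31/6 = 1240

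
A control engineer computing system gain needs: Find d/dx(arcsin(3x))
d/dx[arcsin(u)]=u'/√(1-u²), u=3x, u'=3

Answer: 3/√(1 - 9x²)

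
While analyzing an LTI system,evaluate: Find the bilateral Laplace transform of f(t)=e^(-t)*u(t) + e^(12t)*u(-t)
For e^(-t)*u(t): L=1/(s+1), Re(s) > -1
For e^(12t)*u(-t): L=-1/(s-12), Re(s) < 12
Combined: F(s)=1/(s+1)-1/(s-12), -1 < Re(s) < 12

Answer: 1/(s+1)-1/(s-12), ROC: -1 < Re(s) < 12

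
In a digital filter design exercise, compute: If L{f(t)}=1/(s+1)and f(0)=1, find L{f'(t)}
L{f'(t)} = s·F(s) - f(0) = s/(s+1)-1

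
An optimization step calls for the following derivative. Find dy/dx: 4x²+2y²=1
Differentiate: 8x + 4y·(dy/dx) = 0
dy/dx = -8x/(4y) = -2·(x/y)

Answer: dy/dx = -2·(x/y)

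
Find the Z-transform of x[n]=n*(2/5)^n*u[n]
Using the property Z{n * a^n * u[n]}=az/(z-a)^2
With a=2/5: X(z)=(2/5)z/(z - 2/5)^2, |z| > 2/5

Answer: (2/5)z/(z - 2/5)^2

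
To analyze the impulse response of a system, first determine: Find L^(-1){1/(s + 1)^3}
L^(-1){1/(s-a)^n}=t^(n-1)·e^(at)/(n-1)!
Here a=-1, n=3: t^2·e^(-t)/2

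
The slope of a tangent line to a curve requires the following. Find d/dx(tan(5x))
Chain rule: d/dx[tan(u)]=sec²(u)·u' where u=5x
u'=5

Answer: 5·sec²(5x)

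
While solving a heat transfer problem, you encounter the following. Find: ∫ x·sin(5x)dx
By parts: u = x, dv = sin(5x) dx
du = dx, v = -cos(5x)/5
= -x·cos(5x)/5+sin(5x)/5²+C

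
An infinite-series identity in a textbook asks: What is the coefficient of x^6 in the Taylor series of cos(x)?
cos(x)=Σ (-1)^k x^(2k)/(2k)!
For x^6: (-1)^3/6!=-1/720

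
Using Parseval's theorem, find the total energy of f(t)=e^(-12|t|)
Parseval's theorem: E = integral |f(t)|^2 dt = (1/2pi) integral |F(omega)|^2 domega
E = integral_{-inf}^{inf} e^(-24|t|) dt = 2*integral_0^inf e^(-24t) dt = 2/(2*12) = 1/12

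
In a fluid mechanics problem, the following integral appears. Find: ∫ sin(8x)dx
Using substitution u = 8x: ∫ sin(u) du/8 = -cos(u)/8+C

Answer: (-1/8)cos(8x)+C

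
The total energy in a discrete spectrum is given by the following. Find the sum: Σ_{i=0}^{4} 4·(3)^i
Geometric series: S=a(1 - r^n)/(1 - r)
a=4, r=3, n=5
S=4(1 - 243)/-2=484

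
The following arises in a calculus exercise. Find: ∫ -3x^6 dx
Using power rule: ∫ -3x^6 dx=-3/7 x^7+C=(-3/7)x^7+C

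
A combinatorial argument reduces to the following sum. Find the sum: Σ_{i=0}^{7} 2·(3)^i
Geometric series: S = a(1 - r^n)/(1 - r)
a = 2, r = 3, n = 8
S = 2(1-6561)/-2 = 6560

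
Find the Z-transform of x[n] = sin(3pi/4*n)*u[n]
Z{sin(w0 * n) * u[n]}=z * sin(w0)/(z^2 - 2z * cos(w0) + 1)
With w0=3pi/4: X(z)=z * sin(3pi/4)/(z^2 - 2z * cos(3pi/4) + 1)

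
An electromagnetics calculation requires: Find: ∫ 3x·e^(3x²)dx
Let u = 3x², du = 6x dx
∫ (1/2)e^u du = e^u/2 + C

Answer: e^(3x²)/2 + C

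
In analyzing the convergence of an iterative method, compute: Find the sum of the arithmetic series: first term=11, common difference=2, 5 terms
Last term: a_n = 11 + (5 - 1)·2 = 19
Sum = n(a_1 + a_n)/2 = 5(11 + 19)/2 = 75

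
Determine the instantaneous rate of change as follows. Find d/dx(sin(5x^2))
Chain rule: d/dx[sin(u)] = cos(u)·u' where u = 5x^2
u' = 10x

Answer: 10x·cos(5x^2)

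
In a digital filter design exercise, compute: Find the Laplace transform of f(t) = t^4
L{t^n} = n!/s^(n+1)
L{t^4} = 4!/s^5 = 24/s^5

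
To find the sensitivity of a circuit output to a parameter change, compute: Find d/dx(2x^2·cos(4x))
Product rule: (fg)' = f'g + fg'
f = 2x^2, f' = 4x
g = cos(4x), g' = -4·sin(4x)

Answer: 4x·cos(4x) - 8x^2·sin(4x)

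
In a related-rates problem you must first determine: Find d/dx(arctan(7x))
d/dx[arctan(u)]=u'/(1 + u²), u=7x, u'=7

Answer: 7/(1 + 49x²)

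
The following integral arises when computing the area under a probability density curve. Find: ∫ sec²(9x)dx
Since d/dx[tan(9x)]=9sec²(9x), integral=tan(9x)/9+C

Answer: (1/9)tan(9x)+C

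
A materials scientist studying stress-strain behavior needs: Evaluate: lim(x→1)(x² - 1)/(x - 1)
Factor: (x² - 1) = (x-1)(x + 1)
Cancel (x-1): lim(x→1) (x + 1) = 2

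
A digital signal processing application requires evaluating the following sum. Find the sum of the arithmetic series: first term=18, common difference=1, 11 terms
Last term: a_n=18 + (11 - 1)·1=28
Sum=n(a_1 + a_n)/2=11(18 + 28)/2=253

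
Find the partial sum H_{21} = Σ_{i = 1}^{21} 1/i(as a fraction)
H_21 = 1+1/2+1/3+...+1/21
= 18858053/5173168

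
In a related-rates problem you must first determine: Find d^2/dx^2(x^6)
Apply power rule 2 times:
d^1: 6x^5
d^2: 30x^4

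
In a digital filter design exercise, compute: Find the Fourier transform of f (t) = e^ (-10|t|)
Using the standard pair: F{e^(-a|t|)} = 2a/(a^2 + omega^2)
With a = 10: F(omega) = 20/(100 + omega^2)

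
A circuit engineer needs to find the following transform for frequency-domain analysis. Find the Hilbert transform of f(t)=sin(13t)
The Hilbert transform shifts each frequency component by -pi/2.
H{sin(wt)} = -cos(wt)
With w = 13: H{sin(13t)} = -cos(13t)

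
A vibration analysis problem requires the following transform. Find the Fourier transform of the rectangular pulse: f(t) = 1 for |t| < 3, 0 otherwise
F(omega) = integral from -3 to 3 of e^(-j*omega*t) dt
= 2*sin(3*omega)/omega = 6*sinc(3*omega/pi)

Answer: 2*sin(3*omega)/omega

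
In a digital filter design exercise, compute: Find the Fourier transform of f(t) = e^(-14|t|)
Using the standard pair: F{e^(-a|t|)} = 2a/(a^2 + omega^2)
With a = 14: F(omega) = 28/(196 + omega^2)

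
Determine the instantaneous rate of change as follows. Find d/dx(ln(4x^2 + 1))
Chain rule: d/dx[ln(u)]=u'/u where u=4x^2 + 1
u'=8x

Answer: (8x)/(4x^2 + 1)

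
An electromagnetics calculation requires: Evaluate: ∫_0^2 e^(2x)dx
Antiderivative: (1/2)e^(2x)
Evaluate: (1/2)(e^4-1)

Answer: (e^4-1)/2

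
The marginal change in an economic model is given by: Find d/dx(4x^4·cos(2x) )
Product rule: (fg)'=f'g+fg'
f=4x^4, f'=16x^3
g=cos(2x), g'=-2·sin(2x)

Answer: 16x^3·cos(2x)-8x^4·sin(2x)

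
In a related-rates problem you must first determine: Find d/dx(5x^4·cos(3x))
Product rule: (fg)' = f'g+fg'
f = 5x^4, f' = 20x^3
g = cos(3x), g' = -3·sin(3x)

Answer: 20x^3·cos(3x)-15x^4·sin(3x)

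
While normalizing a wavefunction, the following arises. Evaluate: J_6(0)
J_n(0) = 0 for all n > 0 (Bessel function of first kind)
J_6(0) = 0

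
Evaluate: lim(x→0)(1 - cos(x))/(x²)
Using 1-cos(u) ≈ u²/2 for small u:
(1-cos(x)) ≈ (x)²/2=1x²/2
So limit=1/(2·1)=1/2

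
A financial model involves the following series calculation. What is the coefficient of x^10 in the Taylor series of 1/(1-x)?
1/(1-x)=Σ x^n for |x|<1
All coefficients are 1

Answer: 1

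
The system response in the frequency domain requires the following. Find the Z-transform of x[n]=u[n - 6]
Using the time-shift property: Z{u[n-6]}=z^(-6)*z/(z-1)
=z^(-5)/(z-1)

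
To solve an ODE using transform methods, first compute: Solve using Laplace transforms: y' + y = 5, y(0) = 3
Take L of both sides: sY(s) - 3 + Y(s)=5/s
Y(s)(s + 1)=5/s + 3
Y(s)=5/(s(s + 1)) + 3/(s + 1)
Partial fractions: 5/(s(s + 1))=5/s - 5/(s + 1)
So Y(s)=5/s - 2/(s + 1)
Inverse transform (L^(-1){1/s}=1, L^(-1){1/(s + 1)}=e^(-t)):

Answer: y(t)=5 - 2·e^(-t)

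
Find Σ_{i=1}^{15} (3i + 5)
= 3·Σ i+5·15 = 3·120+75 = 435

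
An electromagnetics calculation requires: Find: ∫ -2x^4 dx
Using power rule: ∫ -2x^4 dx = -2/5 x^5 + C = (-2/5)x^5 + C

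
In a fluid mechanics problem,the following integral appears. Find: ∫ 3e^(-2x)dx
Since d/dx[e^(-2x)] = -2e^(-2x), we get -3/2 e^(-2x) + C

Answer: (-3/2)e^(-2x) + C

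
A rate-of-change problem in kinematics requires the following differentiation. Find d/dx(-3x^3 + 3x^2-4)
Power rule: d/dx(ax^n) = n·a·x^(n-1)
Term by term: -9·x^2+6·x

Answer: -9x^2+6x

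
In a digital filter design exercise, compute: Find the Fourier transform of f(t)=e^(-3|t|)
Using the standard pair: F{e^(-a|t|)}=2a/(a^2 + omega^2)
With a=3: F(omega)=6/(9 + omega^2)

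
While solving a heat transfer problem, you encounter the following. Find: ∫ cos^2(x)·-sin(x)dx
Let u = cos(x), du = -sin(x) dx
∫ u^2 du = u^3/3 + C

Answer: cos^3(x)/3 + C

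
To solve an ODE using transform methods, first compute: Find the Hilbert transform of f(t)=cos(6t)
The Hilbert transform shifts each frequency component by -pi/2.
H{cos(wt)}=sin(wt)
With w=6: H{cos(6t)}=sin(6t)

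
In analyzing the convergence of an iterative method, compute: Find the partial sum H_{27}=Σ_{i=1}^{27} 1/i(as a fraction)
H_27 = 1+1/2+1/3+...+1/27
= 312536252003/80313433200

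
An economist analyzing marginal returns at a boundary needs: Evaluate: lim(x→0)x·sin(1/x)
Squeeze theorem: -|x| ≤ x·sin(1/x) ≤ |x|
Since x → 0 as x → 0, by squeeze theorem the limit is 0

Answer: 0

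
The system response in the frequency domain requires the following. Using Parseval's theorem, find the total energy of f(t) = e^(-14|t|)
Parseval's theorem: E=integral |f(t)|^2 dt=(1/2pi) integral |F(omega)|^2 domega
E=integral_{-inf}^{inf} e^(-28|t|) dt=2 * integral_0^inf e^(-28t) dt=2/(2 * 14)=1/14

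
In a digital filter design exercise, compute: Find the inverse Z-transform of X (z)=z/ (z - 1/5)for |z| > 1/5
Standard pair: z/(z-a) <-> a^n*u[n] for causal signals
With a=1/5: x[n]=(1/5)^n*u[n]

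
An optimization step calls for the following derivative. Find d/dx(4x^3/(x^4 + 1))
Quotient rule: (f/g)' = (f'g - fg')/g²
f = 4x^3, f' = 12x^2
g = x^4 + 1, g' = 4x^3

Answer: (12x^2·(x^4 + 1) - 16x^6)/(x^4 + 1)²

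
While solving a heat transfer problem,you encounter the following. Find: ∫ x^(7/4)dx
Power rule: ∫ x^(7/4) dx = x^(11/4)/(11/4) + C

Answer: (4/11)·x^(11/4) + C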